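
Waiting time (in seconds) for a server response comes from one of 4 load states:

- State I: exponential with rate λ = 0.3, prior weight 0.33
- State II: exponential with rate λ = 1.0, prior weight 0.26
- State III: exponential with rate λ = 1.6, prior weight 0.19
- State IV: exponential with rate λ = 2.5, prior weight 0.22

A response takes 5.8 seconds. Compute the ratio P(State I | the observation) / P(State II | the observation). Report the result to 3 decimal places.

Posterior odds = (π_i f_i(x)) / (π_j f_j(x)); the normalising sum cancels.
Exponential densities:
  f_I = 0.0526561
  f_II = 0.00302755
  f_III = 0.000149234
  f_IV = 1.26087e-06
Odds = (0.33/0.26) × (0.0526561/0.00302755) = 1.26923 × 17.3923 ≈ 22.075

22.075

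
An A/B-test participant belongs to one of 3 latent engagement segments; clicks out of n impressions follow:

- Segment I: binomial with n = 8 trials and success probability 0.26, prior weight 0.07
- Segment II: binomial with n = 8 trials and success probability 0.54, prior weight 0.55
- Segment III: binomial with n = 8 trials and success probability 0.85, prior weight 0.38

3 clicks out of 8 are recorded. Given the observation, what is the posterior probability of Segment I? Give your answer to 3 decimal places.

By Bayes' theorem, P(k | x) = π_k f_k(x) / Σ_j π_j f_j(x).
Evaluate each component's likelihood at the observed value:
  p_I = C(8,3)·0.26^3·0.74^5 = 56·0.017576·0.221901 = 0.218407
  p_II = C(8,3)·0.54^3·0.46^5 = 56·0.157464·0.0205963 = 0.181618
  p_III = C(8,3)·0.85^3·0.15^5 = 56·0.614125·7.59375e-05 = 0.00261157
Unnormalised posteriors:
  π_I·p_I = 0.07 × 0.218407 = 0.0152885
  π_II·p_II = 0.55 × 0.181618 = 0.0998898
  π_III·p_III = 0.38 × 0.00261157 = 0.000992395
Normaliser: 0.0152885 + 0.0998898 + 0.000992395 = 0.116171
P(Segment I | data) ≈ 0.132

0.132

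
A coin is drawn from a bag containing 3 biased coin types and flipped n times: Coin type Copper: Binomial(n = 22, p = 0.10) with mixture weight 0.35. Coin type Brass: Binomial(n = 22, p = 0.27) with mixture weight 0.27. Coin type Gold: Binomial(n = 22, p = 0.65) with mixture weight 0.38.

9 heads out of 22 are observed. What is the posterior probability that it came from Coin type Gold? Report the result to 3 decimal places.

By Bayes' theorem, P(k | x) = P(Z=k) f_k(x) / Σ_j P(Z=j) f_j(x).
Evaluate each component's likelihood at the observed value:
  L_Copper = 0.000126437
  L_Brass = 0.0634153
  L_Gold = 0.0121851
Multiply by the mixture weights:
  P(Z=Copper)·L_Copper = 0.35 × 0.000126437 = 4.42531e-05
  P(Z=Brass)·L_Brass = 0.27 × 0.0634153 = 0.0171221
  P(Z=Gold)·L_Gold = 0.38 × 0.0121851 = 0.00463033
Marginal: 4.42531e-05 + 0.0171221 + 0.00463033 = 0.0217967
Responsibility of Coin type Gold: 0.00463033 / 0.0217967 ≈ 0.212

0.212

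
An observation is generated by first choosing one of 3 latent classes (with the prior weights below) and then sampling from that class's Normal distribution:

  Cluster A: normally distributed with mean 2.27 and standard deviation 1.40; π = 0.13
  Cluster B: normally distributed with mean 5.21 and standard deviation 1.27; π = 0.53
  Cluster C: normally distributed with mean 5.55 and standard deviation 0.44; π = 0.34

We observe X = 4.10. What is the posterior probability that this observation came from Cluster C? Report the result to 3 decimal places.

0.010

Apply Bayes' rule: the posterior for each component is proportional to its prior times its likelihood at x.
Evaluate each component's likelihood at the observed value:
  f_A = 0.121272
  f_B = 0.214401
  f_C = 0.00397405
Weight by the priors:
  π_A·f_A = 0.13 × 0.121272 = 0.0157653
  π_B·f_B = 0.53 × 0.214401 = 0.113633
  π_C·f_C = 0.34 × 0.00397405 = 0.00135118
Sum: 0.0157653 + 0.113633 + 0.00135118 = 0.130749
P(Cluster C | x) ≈ 0.010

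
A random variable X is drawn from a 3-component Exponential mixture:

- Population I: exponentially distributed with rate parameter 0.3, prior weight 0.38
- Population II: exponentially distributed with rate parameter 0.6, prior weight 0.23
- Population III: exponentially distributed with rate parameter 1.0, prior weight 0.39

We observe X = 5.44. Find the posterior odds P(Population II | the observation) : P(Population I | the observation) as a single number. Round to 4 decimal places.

Only the two components matter; the odds are (π_i f_i(x)) / (π_j f_j(x)).
Exponential densities:
  f_I = 0.3·e^(−0.3·5.44) = 0.3·e^(−1.6320) = 0.0586614
  f_II = 0.6·e^(−0.6·5.44) = 0.6·e^(−3.2640) = 0.0229411
  f_III = 1.0·e^(−1.0·5.44) = 1.0·e^(−5.4400) = 0.00433948
0.00527645 / 0.0222913 ≈ 0.2367

0.2367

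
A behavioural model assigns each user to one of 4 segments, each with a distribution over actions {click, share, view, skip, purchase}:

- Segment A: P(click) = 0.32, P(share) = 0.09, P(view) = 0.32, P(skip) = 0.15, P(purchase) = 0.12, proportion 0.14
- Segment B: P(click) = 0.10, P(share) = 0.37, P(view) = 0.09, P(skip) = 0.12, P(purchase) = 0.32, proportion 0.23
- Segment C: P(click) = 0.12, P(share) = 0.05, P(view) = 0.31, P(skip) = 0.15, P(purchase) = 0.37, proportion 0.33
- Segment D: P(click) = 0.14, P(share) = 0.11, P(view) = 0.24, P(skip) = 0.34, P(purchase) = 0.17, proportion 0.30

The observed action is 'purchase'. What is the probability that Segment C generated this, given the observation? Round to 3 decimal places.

Posterior ∝ prior × likelihood, so P(k | x) ∝ P(Z=k) f_k(x); normalise over all components.
Categorical probabilities:
  p_A = P(purchase | comp) = 0.12
  p_B = P(purchase | comp) = 0.32
  p_C = P(purchase | comp) = 0.37
  p_D = P(purchase | comp) = 0.17
Prior × likelihood for each component:
  P(Z=A)·p_A = 0.14 × 0.12 = 0.0168
  P(Z=B)·p_B = 0.23 × 0.32 = 0.0736
  P(Z=C)·p_C = 0.33 × 0.37 = 0.1221
  P(Z=D)·p_D = 0.30 × 0.17 = 0.051
Normaliser: 0.0168 + 0.0736 + 0.1221 + 0.051 = 0.2635
So the posterior for Segment C is 0.1221 / 0.2635 ≈ 0.463.

0.463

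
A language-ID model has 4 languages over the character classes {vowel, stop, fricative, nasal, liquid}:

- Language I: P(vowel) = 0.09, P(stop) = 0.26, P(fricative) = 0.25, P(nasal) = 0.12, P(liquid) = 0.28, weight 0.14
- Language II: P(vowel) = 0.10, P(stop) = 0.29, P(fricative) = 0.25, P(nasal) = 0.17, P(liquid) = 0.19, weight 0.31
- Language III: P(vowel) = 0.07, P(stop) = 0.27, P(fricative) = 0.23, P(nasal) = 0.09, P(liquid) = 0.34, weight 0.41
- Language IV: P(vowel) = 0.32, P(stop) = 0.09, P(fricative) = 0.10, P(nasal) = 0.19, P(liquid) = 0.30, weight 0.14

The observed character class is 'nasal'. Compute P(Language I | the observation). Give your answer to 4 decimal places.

0.1263

Posterior ∝ prior × likelihood, so P(k | x) ∝ P(Z=k) f_k(x); normalise over all components.
Categorical probabilities:
  f_I = P(nasal | comp) = 0.12
  f_II = P(nasal | comp) = 0.17
  f_III = P(nasal | comp) = 0.09
  f_IV = P(nasal | comp) = 0.19
Prior × likelihood for each component:
  P(Z=I)·f_I = 0.14 × 0.12 = 0.0168
  P(Z=II)·f_II = 0.31 × 0.17 = 0.0527
  P(Z=III)·f_III = 0.41 × 0.09 = 0.0369
  P(Z=IV)·f_IV = 0.14 × 0.19 = 0.0266
Marginal: 0.0168 + 0.0527 + 0.0369 + 0.0266 = 0.133
P(Language I | data) ≈ 0.1263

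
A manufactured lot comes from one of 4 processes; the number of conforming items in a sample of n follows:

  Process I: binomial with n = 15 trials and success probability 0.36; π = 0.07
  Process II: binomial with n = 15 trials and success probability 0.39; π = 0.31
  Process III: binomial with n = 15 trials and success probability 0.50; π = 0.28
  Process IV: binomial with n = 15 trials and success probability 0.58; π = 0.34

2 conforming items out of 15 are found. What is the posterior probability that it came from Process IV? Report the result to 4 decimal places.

0.0127

Posterior ∝ prior × likelihood, so P(k | x) ∝ P(Z=k) f_k(x); normalise over all components.
Binomial probabilities:
  L_I = 0.0411277
  L_II = 0.0258587
  L_III = 0.00320435
  L_IV = 0.000446978
Weight by the priors:
  P(Z=I)·L_I = 0.07 × 0.0411277 = 0.00287894
  P(Z=II)·L_II = 0.31 × 0.0258587 = 0.00801619
  P(Z=III)·L_III = 0.28 × 0.00320435 = 0.000897217
  P(Z=IV)·L_IV = 0.34 × 0.000446978 = 0.000151972
Sum: 0.00287894 + 0.00801619 + 0.000897217 + 0.000151972 = 0.0119443
P(Process IV | 2 conforming items out of 15) ≈ 0.0127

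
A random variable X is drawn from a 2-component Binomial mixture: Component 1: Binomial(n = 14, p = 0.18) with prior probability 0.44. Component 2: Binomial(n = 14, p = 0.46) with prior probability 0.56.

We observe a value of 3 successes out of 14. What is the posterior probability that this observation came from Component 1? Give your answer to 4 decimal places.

Apply Bayes' rule: the posterior for each component is proportional to its prior times its likelihood at x.
Binomial probabilities:
  f_1 = C(14,3)·0.18^3·0.82^11 = 364·0.005832·0.112707 = 0.239261
  f_2 = C(14,3)·0.46^3·0.54^11 = 364·0.097336·0.0011385 = 0.0403372
Multiply by the mixture weights:
  π_1·f_1 = 0.44 × 0.239261 = 0.105275
  π_2·f_2 = 0.56 × 0.0403372 = 0.0225889
Denominator: 0.105275 + 0.0225889 = 0.127864
P(Component 1 | the observation) = 0.105275 / 0.127864 ≈ 0.8233

0.8233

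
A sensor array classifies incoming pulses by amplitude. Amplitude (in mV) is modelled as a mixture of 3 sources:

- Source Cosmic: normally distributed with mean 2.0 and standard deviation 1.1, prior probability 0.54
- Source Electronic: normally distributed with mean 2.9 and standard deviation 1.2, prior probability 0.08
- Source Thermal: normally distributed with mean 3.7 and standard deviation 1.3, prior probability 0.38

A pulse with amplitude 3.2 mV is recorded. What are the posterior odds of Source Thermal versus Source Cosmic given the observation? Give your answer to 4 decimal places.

Since P(k|x) ∝ P(Z=k) f_k(x), the posterior odds are P(Z=i) f_i(x) / (P(Z=j) f_j(x)).
Normal densities:
  f_Cosmic = (1/(1.1·√(2π)))·exp(−(3.2−2.0)²/(2·1.1²)) = 0.362675·exp(-0.59504) = 0.20003
  f_Electronic = (1/(1.2·√(2π)))·exp(−(3.2−2.9)²/(2·1.2²)) = 0.332452·exp(-0.03125) = 0.322223
  f_Thermal = (1/(1.3·√(2π)))·exp(−(3.2−3.7)²/(2·1.3²)) = 0.306879·exp(-0.07396) = 0.285
0.1083 / 0.108016 ≈ 1.0026

1.0026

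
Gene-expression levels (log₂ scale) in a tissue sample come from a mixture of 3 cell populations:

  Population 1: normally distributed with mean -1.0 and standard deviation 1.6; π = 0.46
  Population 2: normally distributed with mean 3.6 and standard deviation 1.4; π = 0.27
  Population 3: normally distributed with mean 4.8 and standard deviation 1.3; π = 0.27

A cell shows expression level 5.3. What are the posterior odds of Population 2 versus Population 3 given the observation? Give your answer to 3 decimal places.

Posterior odds = (π_i f_i(x)) / (π_j f_j(x)); the normalising sum cancels.
Normal densities:
  f_1 = 0.000107191
  f_2 = 0.136333
  f_3 = 0.285
Posterior odds = (π_2·f_2) / (π_3·f_3) = (0.27·0.136333) / (0.27·0.285) = 0.0368099 / 0.0769499 ≈ 0.478

0.478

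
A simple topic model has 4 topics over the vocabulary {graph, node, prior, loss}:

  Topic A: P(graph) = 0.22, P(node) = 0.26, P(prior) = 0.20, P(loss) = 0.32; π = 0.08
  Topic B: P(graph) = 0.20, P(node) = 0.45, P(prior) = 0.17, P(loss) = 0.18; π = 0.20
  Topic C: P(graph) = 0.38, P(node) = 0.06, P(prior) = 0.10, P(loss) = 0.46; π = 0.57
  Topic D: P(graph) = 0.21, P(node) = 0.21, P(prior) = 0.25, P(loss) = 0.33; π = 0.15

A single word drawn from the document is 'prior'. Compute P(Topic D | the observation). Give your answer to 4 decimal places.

0.2595

The responsibility of component k is π_k f_k(x) divided by Σ_j π_j f_j(x).
Component likelihoods at x = 'prior':
  p_A = 0.2
  p_B = 0.17
  p_C = 0.1
  p_D = 0.25
Prior × likelihood for each component:
  π_A·p_A = 0.08 × 0.2 = 0.016
  π_B·p_B = 0.20 × 0.17 = 0.034
  π_C·p_C = 0.57 × 0.1 = 0.057
  π_D·p_D = 0.15 × 0.25 = 0.0375
Normaliser: 0.016 + 0.034 + 0.057 + 0.0375 = 0.1445
P(Topic D | 'prior') = 0.0375 / 0.1445 ≈ 0.2595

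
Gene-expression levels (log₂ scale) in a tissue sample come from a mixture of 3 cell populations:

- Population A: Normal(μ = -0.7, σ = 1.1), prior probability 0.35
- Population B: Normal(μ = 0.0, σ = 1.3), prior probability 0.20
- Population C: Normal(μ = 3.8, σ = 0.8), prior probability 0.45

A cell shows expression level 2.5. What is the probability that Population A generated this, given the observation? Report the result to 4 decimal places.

0.0258

P(component k | x) = P(Z=k)·f_k(x) / marginal(x), where marginal(x) = Σ_j P(Z=j)·f_j(x).
Evaluate each component's likelihood at the observed value:
  p_A = (1/(1.1·√(2π)))·exp(−(2.5−-0.7)²/(2·1.1²)) = 0.362675·exp(-4.23140) = 0.00527038
  p_B = (1/(1.3·√(2π)))·exp(−(2.5−0.0)²/(2·1.3²)) = 0.306879·exp(-1.84911) = 0.0482956
  p_C = (1/(0.8·√(2π)))·exp(−(2.5−3.8)²/(2·0.8²)) = 0.498678·exp(-1.32031) = 0.133173
Prior × likelihood for each component:
  P(Z=A)·p_A = 0.35 × 0.00527038 = 0.00184463
  P(Z=B)·p_B = 0.20 × 0.0482956 = 0.00965912
  P(Z=C)·p_C = 0.45 × 0.133173 = 0.0599278
Evidence: 0.00184463 + 0.00965912 + 0.0599278 = 0.0714315
P(Population A | x) ≈ 0.0258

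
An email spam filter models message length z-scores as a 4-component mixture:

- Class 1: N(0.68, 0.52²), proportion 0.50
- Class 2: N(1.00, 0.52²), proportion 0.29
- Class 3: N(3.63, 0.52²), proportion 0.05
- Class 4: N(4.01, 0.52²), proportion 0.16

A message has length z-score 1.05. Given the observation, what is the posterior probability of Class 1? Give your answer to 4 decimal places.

By Bayes' theorem, P(k | x) = π_k f_k(x) / Σ_j π_j f_j(x).
Normal densities:
  f_1 = (1/(0.52·√(2π)))·exp(−(1.05−0.68)²/(2·0.52²)) = 0.767197·exp(-0.25314) = 0.595618
  f_2 = (1/(0.52·√(2π)))·exp(−(1.05−1.00)²/(2·0.52²)) = 0.767197·exp(-0.00462) = 0.763658
  f_3 = (1/(0.52·√(2π)))·exp(−(1.05−3.63)²/(2·0.52²)) = 0.767197·exp(-12.30843) = 3.46276e-06
  f_4 = (1/(0.52·√(2π)))·exp(−(1.05−4.01)²/(2·0.52²)) = 0.767197·exp(-16.20118) = 7.06028e-08
Prior × likelihood for each component:
  π_1·f_1 = 0.50 × 0.595618 = 0.297809
  π_2·f_2 = 0.29 × 0.763658 = 0.221461
  π_3·f_3 = 0.05 × 3.46276e-06 = 1.73138e-07
  π_4·f_4 = 0.16 × 7.06028e-08 = 1.12965e-08
Normaliser: 0.297809 + 0.221461 + 1.73138e-07 + 1.12965e-08 = 0.51927
So the posterior for Class 1 is 0.297809 / 0.51927 ≈ 0.5735.

0.5735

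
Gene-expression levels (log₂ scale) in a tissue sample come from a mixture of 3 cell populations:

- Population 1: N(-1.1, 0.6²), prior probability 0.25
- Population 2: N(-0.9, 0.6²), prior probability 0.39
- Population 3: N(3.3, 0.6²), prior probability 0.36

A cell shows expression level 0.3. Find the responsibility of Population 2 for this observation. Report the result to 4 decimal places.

0.7626

P(component k | x) = π_k·f_k(x) / marginal(x), where marginal(x) = Σ_j π_j·f_j(x).
Evaluate each component's likelihood at the observed value:
  L_1 = 0.0437031
  L_2 = 0.0899849
  L_3 = 2.47787e-06
Multiply by the mixture weights:
  π_1·L_1 = 0.25 × 0.0437031 = 0.0109258
  π_2·L_2 = 0.39 × 0.0899849 = 0.0350941
  π_3·L_3 = 0.36 × 2.47787e-06 = 8.92032e-07
Denominator: 0.0109258 + 0.0350941 + 8.92032e-07 = 0.0460208
So the posterior for Population 2 is 0.0350941 / 0.0460208 ≈ 0.7626.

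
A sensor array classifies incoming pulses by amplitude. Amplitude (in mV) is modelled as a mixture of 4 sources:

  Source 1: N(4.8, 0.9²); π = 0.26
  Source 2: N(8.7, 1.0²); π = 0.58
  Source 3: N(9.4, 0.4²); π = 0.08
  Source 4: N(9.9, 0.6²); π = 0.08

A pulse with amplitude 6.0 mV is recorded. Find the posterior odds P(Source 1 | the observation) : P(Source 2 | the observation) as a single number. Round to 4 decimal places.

7.8391

The posterior odds equal the prior odds times the likelihood ratio: (P(Z=i)/P(Z=j))·(f_i(x)/f_j(x)).
Component likelihoods at x = 6.0 mV:
  f_1 = (1/(0.9·√(2π)))·exp(−(6.0−4.8)²/(2·0.9²)) = 0.443269·exp(-0.88889) = 0.182233
  f_2 = (1/(1.0·√(2π)))·exp(−(6.0−8.7)²/(2·1.0²)) = 0.398942·exp(-3.64500) = 0.0104209
  f_3 = (1/(0.4·√(2π)))·exp(−(6.0−9.4)²/(2·0.4²)) = 0.997356·exp(-36.12500) = 2.04156e-16
  f_4 = (1/(0.6·√(2π)))·exp(−(6.0−9.9)²/(2·0.6²)) = 0.664904·exp(-21.12500) = 4.44926e-10
Posterior odds = (P(Z=1)·f_1) / (P(Z=2)·f_2) = (0.26·0.182233) / (0.58·0.0104209) = 0.0473807 / 0.00604414 ≈ 7.8391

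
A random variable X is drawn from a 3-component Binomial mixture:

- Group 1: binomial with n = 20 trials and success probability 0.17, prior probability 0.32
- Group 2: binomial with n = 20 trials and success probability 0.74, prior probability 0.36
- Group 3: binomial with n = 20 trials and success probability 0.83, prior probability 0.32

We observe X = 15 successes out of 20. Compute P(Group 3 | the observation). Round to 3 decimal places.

0.373

Apply Bayes' rule: the posterior for each component is proportional to its prior times its likelihood at x.
Component likelihoods at x = 15 successes out of 20:
  L_1 = C(20,15)·0.17^15·0.83^5 = 15504·2.86242e-12·0.393904 = 1.74811e-08
  L_2 = C(20,15)·0.74^15·0.26^5 = 15504·0.0109264·0.00118814 = 0.201273
  L_3 = C(20,15)·0.83^15·0.17^5 = 15504·0.0611183·0.000141986 = 0.134543
Prior × likelihood for each component:
  π_1·L_1 = 0.32 × 1.74811e-08 = 5.59394e-09
  π_2·L_2 = 0.36 × 0.201273 = 0.0724584
  π_3·L_3 = 0.32 × 0.134543 = 0.0430536
Normaliser: 5.59394e-09 + 0.0724584 + 0.0430536 = 0.115512
Responsibility of Group 3: 0.0430536 / 0.115512 ≈ 0.373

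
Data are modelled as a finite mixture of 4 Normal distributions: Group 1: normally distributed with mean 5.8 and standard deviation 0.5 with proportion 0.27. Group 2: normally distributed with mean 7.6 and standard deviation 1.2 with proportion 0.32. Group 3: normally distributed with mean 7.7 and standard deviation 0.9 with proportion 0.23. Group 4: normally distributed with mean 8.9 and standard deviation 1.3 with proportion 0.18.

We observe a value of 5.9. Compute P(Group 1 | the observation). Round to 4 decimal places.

Posterior ∝ prior × likelihood, so P(k | x) ∝ π_k f_k(x); normalise over all components.
Component likelihoods at x = 5.9:
  f_1 = (1/(0.5·√(2π)))·exp(−(5.9−5.8)²/(2·0.5²)) = 0.797885·exp(-0.02000) = 0.782085
  f_2 = (1/(1.2·√(2π)))·exp(−(5.9−7.6)²/(2·1.2²)) = 0.332452·exp(-1.00347) = 0.121878
  f_3 = (1/(0.9·√(2π)))·exp(−(5.9−7.7)²/(2·0.9²)) = 0.443269·exp(-2.00000) = 0.05999
  f_4 = (1/(1.3·√(2π)))·exp(−(5.9−8.9)²/(2·1.3²)) = 0.306879·exp(-2.66272) = 0.0214073
Weight by the priors:
  π_1·f_1 = 0.27 × 0.782085 = 0.211163
  π_2·f_2 = 0.32 × 0.121878 = 0.0390011
  π_3·f_3 = 0.23 × 0.05999 = 0.0137977
  π_4·f_4 = 0.18 × 0.0214073 = 0.00385331
Normaliser: 0.211163 + 0.0390011 + 0.0137977 + 0.00385331 = 0.267815
P(Group 1 | 5.9) = 0.211163 / 0.267815 ≈ 0.7885

0.7885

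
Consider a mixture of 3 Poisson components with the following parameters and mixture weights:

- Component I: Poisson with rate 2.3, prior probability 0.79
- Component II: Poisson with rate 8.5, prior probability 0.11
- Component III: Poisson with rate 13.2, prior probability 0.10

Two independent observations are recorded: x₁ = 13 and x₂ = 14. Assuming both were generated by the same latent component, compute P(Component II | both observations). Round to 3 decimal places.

0.084

Apply Bayes' rule: the posterior for each component is proportional to its prior times its likelihood at x.
Since both observations come from the same component, the likelihood for component k is f_k(x₁)·f_k(x₂).
  p_I = [8.11529e-07] × [1.33323e-07] = 1.08195e-13
  p_II = [0.039506] × [0.0239858] = 0.000947581
  p_III = [0.109773] × [0.1035] = 0.0113614
Weight by the priors:
  π_I·p_I = 0.79 × 1.08195e-13 = 8.54743e-14
  π_II·p_II = 0.11 × 0.000947581 = 0.000104234
  π_III·p_III = 0.10 × 0.0113614 = 0.00113614
Marginal: 8.54743e-14 + 0.000104234 + 0.00113614 = 0.00124038
P(Component II | data) ≈ 0.084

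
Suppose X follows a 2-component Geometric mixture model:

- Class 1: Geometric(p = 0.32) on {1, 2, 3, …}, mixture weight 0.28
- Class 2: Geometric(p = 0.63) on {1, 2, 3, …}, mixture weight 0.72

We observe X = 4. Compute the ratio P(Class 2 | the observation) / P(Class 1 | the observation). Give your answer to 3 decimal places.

Posterior odds = (P(Z=i) f_i(x)) / (P(Z=j) f_j(x)); the normalising sum cancels.
Component likelihoods at x = 4:
  L_1 = 0.32·(1−0.32)^3 = 0.32·0.314432 = 0.100618
  L_2 = 0.63·(1−0.63)^3 = 0.63·0.050653 = 0.0319114
Odds = (0.72/0.28) × (0.0319114/0.100618) = 2.57143 × 0.317153 ≈ 0.816

0.816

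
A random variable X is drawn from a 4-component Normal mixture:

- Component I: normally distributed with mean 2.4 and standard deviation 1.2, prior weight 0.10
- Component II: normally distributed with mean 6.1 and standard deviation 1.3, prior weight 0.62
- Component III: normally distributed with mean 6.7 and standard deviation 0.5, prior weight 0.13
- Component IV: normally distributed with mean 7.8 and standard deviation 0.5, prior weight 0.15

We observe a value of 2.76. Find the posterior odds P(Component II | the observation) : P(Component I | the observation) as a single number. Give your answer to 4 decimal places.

0.2207

Only the two components matter; the odds are (w_i f_i(x)) / (w_j f_j(x)).
Normal densities:
  L_I = 0.317823
  L_II = 0.0113133
  L_III = 2.62007e-14
  L_IV = 6.89272e-23
Odds = (0.62/0.10) × (0.0113133/0.317823) = 6.2 × 0.0355962 ≈ 0.2207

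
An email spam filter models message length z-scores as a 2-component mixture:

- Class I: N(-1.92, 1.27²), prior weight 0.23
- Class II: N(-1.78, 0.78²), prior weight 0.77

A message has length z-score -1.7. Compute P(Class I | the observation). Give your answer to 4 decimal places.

0.1537

Posterior ∝ prior × likelihood, so P(k | x) ∝ π_k f_k(x); normalise over all components.
Evaluate each component's likelihood at the observed value:
  p_I = 0.30945
  p_II = 0.508781
Weight by the priors:
  π_I·p_I = 0.23 × 0.30945 = 0.0711734
  π_II·p_II = 0.77 × 0.508781 = 0.391762
Marginal: 0.0711734 + 0.391762 = 0.462935
P(Class I | data) = 0.0711734 / 0.462935 ≈ 0.1537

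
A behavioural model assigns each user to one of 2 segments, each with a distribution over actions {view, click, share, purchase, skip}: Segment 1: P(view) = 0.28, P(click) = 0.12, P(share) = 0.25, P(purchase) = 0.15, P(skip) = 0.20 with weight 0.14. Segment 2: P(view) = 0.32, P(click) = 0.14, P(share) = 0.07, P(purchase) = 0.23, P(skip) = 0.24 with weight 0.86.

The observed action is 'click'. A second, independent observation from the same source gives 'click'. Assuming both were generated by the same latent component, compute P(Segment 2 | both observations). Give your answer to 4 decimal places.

0.8932

Posterior ∝ prior × likelihood, so P(k | x) ∝ w_k f_k(x); normalise over all components.
Since both observations come from the same component, the likelihood for component k is f_k(x₁)·f_k(x₂).
  f_1 = [0.12] × [0.12] = 0.0144
  f_2 = [0.14] × [0.14] = 0.0196
Prior × likelihood for each component:
  w_1·f_1 = 0.14 × 0.0144 = 0.002016
  w_2·f_2 = 0.86 × 0.0196 = 0.016856
Sum: 0.002016 + 0.016856 = 0.018872
Responsibility of Segment 2: 0.016856 / 0.018872 ≈ 0.8932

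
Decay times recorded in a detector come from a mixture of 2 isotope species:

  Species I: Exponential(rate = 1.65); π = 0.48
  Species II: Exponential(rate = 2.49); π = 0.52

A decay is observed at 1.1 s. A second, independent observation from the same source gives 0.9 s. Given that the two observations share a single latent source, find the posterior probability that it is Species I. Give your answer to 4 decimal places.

Posterior ∝ prior × likelihood, so P(k | x) ∝ π_k f_k(x); normalise over all components.
Since both observations come from the same component, the likelihood for component k is f_k(x₁)·f_k(x₂).
  p_I = [1.65·e^(−1.65·1.1) = 1.65·e^(−1.8150) = 0.268683] × [0.373729] = 0.100414
  p_II = [2.49·e^(−2.49·1.1) = 2.49·e^(−2.7390) = 0.160941] × [0.264817] = 0.0426199
Unnormalised posteriors:
  π_I·p_I = 0.48 × 0.100414 = 0.0481989
  π_II·p_II = 0.52 × 0.0426199 = 0.0221623
Marginal: 0.0481989 + 0.0221623 = 0.0703613
P(Species I | x₁,x₂) = 0.0481989 / 0.0703613 ≈ 0.6850

0.6850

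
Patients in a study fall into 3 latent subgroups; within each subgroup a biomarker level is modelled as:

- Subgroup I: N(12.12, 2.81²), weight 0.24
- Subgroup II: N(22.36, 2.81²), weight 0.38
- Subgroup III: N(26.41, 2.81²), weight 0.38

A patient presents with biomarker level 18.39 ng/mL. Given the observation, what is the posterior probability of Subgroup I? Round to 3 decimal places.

Posterior ∝ prior × likelihood, so P(k | x) ∝ P(Z=k) f_k(x); normalise over all components.
Normal densities:
  L_I = 0.0117781
  L_II = 0.0523323
  L_III = 0.00241744
Multiply by the mixture weights:
  P(Z=I)·L_I = 0.24 × 0.0117781 = 0.00282675
  P(Z=II)·L_II = 0.38 × 0.0523323 = 0.0198863
  P(Z=III)·L_III = 0.38 × 0.00241744 = 0.000918628
Normaliser: 0.00282675 + 0.0198863 + 0.000918628 = 0.0236317
So the posterior for Subgroup I is 0.00282675 / 0.0236317 ≈ 0.120.

0.120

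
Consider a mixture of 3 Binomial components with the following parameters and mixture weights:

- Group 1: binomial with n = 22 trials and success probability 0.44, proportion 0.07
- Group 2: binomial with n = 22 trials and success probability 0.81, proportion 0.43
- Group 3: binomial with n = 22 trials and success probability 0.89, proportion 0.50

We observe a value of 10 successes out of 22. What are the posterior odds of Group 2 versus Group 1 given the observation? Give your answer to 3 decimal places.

0.006

Posterior odds = (π_i f_i(x)) / (π_j f_j(x)); the normalising sum cancels.
Evaluate each component's likelihood at the observed value:
  L_1 = 0.167282
  L_2 = 0.000174004
  L_3 = 6.32818e-07
7.48219e-05 / 0.0117098 ≈ 0.006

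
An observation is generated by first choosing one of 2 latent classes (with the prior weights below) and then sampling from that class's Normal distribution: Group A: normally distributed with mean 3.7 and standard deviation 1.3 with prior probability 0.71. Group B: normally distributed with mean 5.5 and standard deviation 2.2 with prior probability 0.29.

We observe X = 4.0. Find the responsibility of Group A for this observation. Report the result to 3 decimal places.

0.836

Apply Bayes' rule: the posterior for each component is proportional to its prior times its likelihood at x.
Component likelihoods at x = 4.0:
  p_A = 0.298815
  p_B = 0.143728
Multiply by the mixture weights:
  w_A·p_A = 0.71 × 0.298815 = 0.212159
  w_B·p_B = 0.29 × 0.143728 = 0.0416811
Denominator: 0.212159 + 0.0416811 = 0.25384
Responsibility of Group A: 0.212159 / 0.25384 ≈ 0.836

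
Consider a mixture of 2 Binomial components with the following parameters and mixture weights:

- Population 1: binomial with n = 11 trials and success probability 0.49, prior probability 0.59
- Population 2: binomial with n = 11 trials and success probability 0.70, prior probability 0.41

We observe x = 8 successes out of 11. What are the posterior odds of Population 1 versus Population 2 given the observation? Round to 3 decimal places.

Posterior odds = (π_i f_i(x)) / (π_j f_j(x)); the normalising sum cancels.
Evaluate each component's likelihood at the observed value:
  f_1 = C(11,8)·0.49^8·0.51^3 = 165·0.00332329·0.132651 = 0.0727383
  f_2 = C(11,8)·0.70^8·0.30^3 = 165·0.057648·0.027 = 0.256822
Odds = (0.59/0.41) × (0.0727383/0.256822) = 1.43902 × 0.283225 ≈ 0.408

0.408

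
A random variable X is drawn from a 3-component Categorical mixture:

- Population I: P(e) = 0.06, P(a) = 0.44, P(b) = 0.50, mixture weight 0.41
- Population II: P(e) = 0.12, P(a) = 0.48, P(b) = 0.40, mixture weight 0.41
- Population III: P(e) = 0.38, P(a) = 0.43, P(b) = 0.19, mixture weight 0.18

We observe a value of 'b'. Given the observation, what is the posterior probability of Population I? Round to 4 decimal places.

Posterior ∝ prior × likelihood, so P(k | x) ∝ π_k f_k(x); normalise over all components.
Component likelihoods at x = 'b':
  L_I = 0.5
  L_II = 0.4
  L_III = 0.19
Prior × likelihood for each component:
  π_I·L_I = 0.41 × 0.5 = 0.205
  π_II·L_II = 0.41 × 0.4 = 0.164
  π_III·L_III = 0.18 × 0.19 = 0.0342
Evidence: 0.205 + 0.164 + 0.0342 = 0.4032
Responsibility of Population I: 0.205 / 0.4032 ≈ 0.5084

0.5084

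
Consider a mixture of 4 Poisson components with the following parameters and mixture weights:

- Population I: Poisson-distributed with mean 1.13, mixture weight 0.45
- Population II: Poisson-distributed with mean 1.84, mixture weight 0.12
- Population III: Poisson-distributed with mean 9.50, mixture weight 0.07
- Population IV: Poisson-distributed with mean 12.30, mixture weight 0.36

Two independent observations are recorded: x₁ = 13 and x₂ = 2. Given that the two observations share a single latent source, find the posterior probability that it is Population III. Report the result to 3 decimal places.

Apply Bayes' rule: the posterior for each component is proportional to its prior times its likelihood at x.
Since both observations come from the same component, the likelihood for component k is f_k(x₁)·f_k(x₂).
  L_I = [2.54089e-10] × [0.206241] = 5.24036e-11
  L_II = [7.06724e-08] × [0.268846] = 1.9e-08
  L_III = [0.0617062] × [0.00337769] = 0.000208424
  L_IV = [0.107811] × [0.000344317] = 3.71212e-05
Multiply by the mixture weights:
  π_I·L_I = 0.45 × 5.24036e-11 = 2.35816e-11
  π_II·L_II = 0.12 × 1.9e-08 = 2.28e-09
  π_III·L_III = 0.07 × 0.000208424 = 1.45897e-05
  π_IV·L_IV = 0.36 × 3.71212e-05 = 1.33636e-05
Normaliser: 2.35816e-11 + 2.28e-09 + 1.45897e-05 + 1.33636e-05 = 2.79556e-05
So the posterior for Population III is 1.45897e-05 / 2.79556e-05 ≈ 0.522.

0.522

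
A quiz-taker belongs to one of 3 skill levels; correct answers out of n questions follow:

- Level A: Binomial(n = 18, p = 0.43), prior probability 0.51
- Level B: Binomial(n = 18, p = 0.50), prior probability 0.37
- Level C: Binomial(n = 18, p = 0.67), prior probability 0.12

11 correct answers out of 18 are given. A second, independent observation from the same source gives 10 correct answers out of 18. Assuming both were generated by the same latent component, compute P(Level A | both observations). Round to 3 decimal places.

0.242

P(component k | x) = π_k·f_k(x) / marginal(x), where marginal(x) = Σ_j π_j·f_j(x).
Since both observations come from the same component, the likelihood for component k is f_k(x₁)·f_k(x₂).
  p_A = [0.0578138] × [0.105376] = 0.00609218
  p_B = [0.121399] × [0.166924] = 0.0202643
  p_C = [0.165644] × [0.11218] = 0.018582
Weight by the priors:
  π_A·p_A = 0.51 × 0.00609218 = 0.00310701
  π_B·p_B = 0.37 × 0.0202643 = 0.0074978
  π_C·p_C = 0.12 × 0.018582 = 0.00222984
Marginal: 0.00310701 + 0.0074978 + 0.00222984 = 0.0128347
P(Level A | x) = 0.00310701 / 0.0128347 ≈ 0.242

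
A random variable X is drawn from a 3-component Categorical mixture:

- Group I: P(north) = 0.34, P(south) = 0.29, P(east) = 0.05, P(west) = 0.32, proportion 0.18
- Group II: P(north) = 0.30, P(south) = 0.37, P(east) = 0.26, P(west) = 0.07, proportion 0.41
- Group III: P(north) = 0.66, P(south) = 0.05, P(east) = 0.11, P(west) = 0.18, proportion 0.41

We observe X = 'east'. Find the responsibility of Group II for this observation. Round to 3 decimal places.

0.663

Apply Bayes' rule: the posterior for each component is proportional to its prior times its likelihood at x.
Categorical probabilities:
  f_I = P(east | comp) = 0.05
  f_II = P(east | comp) = 0.26
  f_III = P(east | comp) = 0.11
Prior × likelihood for each component:
  π_I·f_I = 0.18 × 0.05 = 0.009
  π_II·f_II = 0.41 × 0.26 = 0.1066
  π_III·f_III = 0.41 × 0.11 = 0.0451
Normaliser: 0.009 + 0.1066 + 0.0451 = 0.1607
So the posterior for Group II is 0.1066 / 0.1607 ≈ 0.663.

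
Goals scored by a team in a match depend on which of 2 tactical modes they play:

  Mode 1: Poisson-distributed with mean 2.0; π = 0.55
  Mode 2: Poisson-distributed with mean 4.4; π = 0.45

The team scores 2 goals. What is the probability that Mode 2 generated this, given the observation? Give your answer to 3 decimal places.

0.264

Apply Bayes' rule: the posterior for each component is proportional to its prior times its likelihood at x.
Component likelihoods at x = 2 goals:
  f_1 = 0.270671
  f_2 = 0.118845
Unnormalised posteriors:
  P(Z=1)·f_1 = 0.55 × 0.270671 = 0.148869
  P(Z=2)·f_2 = 0.45 × 0.118845 = 0.0534801
Marginal: 0.148869 + 0.0534801 = 0.202349
P(Mode 2 | x) ≈ 0.264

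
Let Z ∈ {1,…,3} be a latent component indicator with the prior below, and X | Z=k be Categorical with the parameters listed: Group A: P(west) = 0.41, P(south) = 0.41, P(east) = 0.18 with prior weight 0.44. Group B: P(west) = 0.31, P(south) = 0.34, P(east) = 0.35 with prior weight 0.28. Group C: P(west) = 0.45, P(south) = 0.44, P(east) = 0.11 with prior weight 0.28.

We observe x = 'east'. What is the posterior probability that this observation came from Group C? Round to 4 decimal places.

Apply Bayes' rule: the posterior for each component is proportional to its prior times its likelihood at x.
Categorical probabilities:
  p_A = P(east | comp) = 0.18
  p_B = P(east | comp) = 0.35
  p_C = P(east | comp) = 0.11
Unnormalised posteriors:
  π_A·p_A = 0.44 × 0.18 = 0.0792
  π_B·p_B = 0.28 × 0.35 = 0.098
  π_C·p_C = 0.28 × 0.11 = 0.0308
Marginal: 0.0792 + 0.098 + 0.0308 = 0.208
P(Group C | the observation) ≈ 0.1481

0.1481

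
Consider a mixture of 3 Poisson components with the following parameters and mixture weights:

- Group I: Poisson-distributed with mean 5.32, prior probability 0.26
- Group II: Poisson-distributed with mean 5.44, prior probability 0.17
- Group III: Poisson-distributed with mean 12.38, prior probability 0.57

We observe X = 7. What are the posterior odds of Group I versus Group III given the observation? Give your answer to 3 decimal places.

The posterior odds equal the prior odds times the likelihood ratio: (w_i/w_j)·(f_i(x)/f_j(x)).
Poisson probabilities:
  f_I = 0.117086
  f_II = 0.121395
  f_III = 0.0371577
0.0304423 / 0.0211799 ≈ 1.437

1.437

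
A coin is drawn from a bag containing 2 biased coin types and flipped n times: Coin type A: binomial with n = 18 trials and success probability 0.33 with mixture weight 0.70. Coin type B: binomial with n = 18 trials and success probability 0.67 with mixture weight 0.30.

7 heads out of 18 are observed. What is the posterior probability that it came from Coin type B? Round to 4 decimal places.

0.0246

Apply Bayes' rule: the posterior for each component is proportional to its prior times its likelihood at x.
Component likelihoods at x = 7 heads out of 18:
  f_A = C(18,7)·0.33^7·0.67^11 = 31824·0.000426184·0.012213 = 0.165644
  f_B = C(18,7)·0.67^7·0.33^11 = 31824·0.0606071·5.05421e-06 = 0.00974836
Multiply by the mixture weights:
  π_A·f_A = 0.70 × 0.165644 = 0.115951
  π_B·f_B = 0.30 × 0.00974836 = 0.00292451
Marginal: 0.115951 + 0.00292451 = 0.118875
So the posterior for Coin type B is 0.00292451 / 0.118875 ≈ 0.0246.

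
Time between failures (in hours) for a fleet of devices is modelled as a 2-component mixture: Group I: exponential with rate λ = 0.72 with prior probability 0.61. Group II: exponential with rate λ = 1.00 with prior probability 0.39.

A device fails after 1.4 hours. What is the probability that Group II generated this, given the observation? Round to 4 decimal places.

0.3750

By Bayes' theorem, P(k | x) = w_k f_k(x) / Σ_j w_j f_j(x).
Component likelihoods at x = 1.4 hours:
  L_I = 0.262763
  L_II = 0.246597
Unnormalised posteriors:
  w_I·L_I = 0.61 × 0.262763 = 0.160285
  w_II·L_II = 0.39 × 0.246597 = 0.0961728
Sum: 0.160285 + 0.0961728 = 0.256458
P(Group II | data) ≈ 0.3750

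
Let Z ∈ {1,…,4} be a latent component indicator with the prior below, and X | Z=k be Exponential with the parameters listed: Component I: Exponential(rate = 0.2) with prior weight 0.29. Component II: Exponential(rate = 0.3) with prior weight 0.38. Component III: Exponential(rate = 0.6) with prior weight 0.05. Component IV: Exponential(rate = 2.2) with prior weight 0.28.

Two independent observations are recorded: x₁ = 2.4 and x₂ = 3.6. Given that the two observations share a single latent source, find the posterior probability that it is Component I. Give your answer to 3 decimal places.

Posterior ∝ prior × likelihood, so P(k | x) ∝ P(Z=k) f_k(x); normalise over all components.
Since both observations come from the same component, the likelihood for component k is f_k(x₁)·f_k(x₂).
  p_I = [0.2·e^(−0.2·2.4) = 0.2·e^(−0.4800) = 0.123757] × [0.0973505] = 0.0120478
  p_II = [0.3·e^(−0.3·2.4) = 0.3·e^(−0.7200) = 0.146026] × [0.101879] = 0.0148769
  p_III = [0.6·e^(−0.6·2.4) = 0.6·e^(−1.4400) = 0.142157] × [0.0691951] = 0.00983654
  p_IV = [2.2·e^(−2.2·2.4) = 2.2·e^(−5.2800) = 0.0112033] × [0.000799485] = 8.95691e-06
Multiply by the mixture weights:
  P(Z=I)·p_I = 0.29 × 0.0120478 = 0.00349385
  P(Z=II)·p_II = 0.38 × 0.0148769 = 0.00565322
  P(Z=III)·p_III = 0.05 × 0.00983654 = 0.000491827
  P(Z=IV)·p_IV = 0.28 × 8.95691e-06 = 2.50793e-06
Sum: 0.00349385 + 0.00565322 + 0.000491827 + 2.50793e-06 = 0.00964141
P(Component I | data) ≈ 0.362

0.362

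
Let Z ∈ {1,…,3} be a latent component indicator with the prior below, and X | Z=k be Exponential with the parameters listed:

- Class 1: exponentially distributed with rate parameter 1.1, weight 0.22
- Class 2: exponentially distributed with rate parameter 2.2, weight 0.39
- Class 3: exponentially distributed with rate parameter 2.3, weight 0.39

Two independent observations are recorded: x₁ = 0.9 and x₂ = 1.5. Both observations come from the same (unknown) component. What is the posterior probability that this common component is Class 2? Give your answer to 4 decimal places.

0.2607

Posterior ∝ prior × likelihood, so P(k | x) ∝ π_k f_k(x); normalise over all components.
Since both observations come from the same component, the likelihood for component k is f_k(x₁)·f_k(x₂).
  p_1 = [1.1·e^(−1.1·0.9) = 1.1·e^(−0.9900) = 0.408734] × [0.211255] = 0.0863471
  p_2 = [2.2·e^(−2.2·0.9) = 2.2·e^(−1.9800) = 0.303752] × [0.081143] = 0.0246474
  p_3 = [2.3·e^(−2.3·0.9) = 2.3·e^(−2.0700) = 0.290227] × [0.073015] = 0.0211909
Multiply by the mixture weights:
  π_1·p_1 = 0.22 × 0.0863471 = 0.0189964
  π_2·p_2 = 0.39 × 0.0246474 = 0.00961247
  π_3·p_3 = 0.39 × 0.0211909 = 0.00826446
Evidence: 0.0189964 + 0.00961247 + 0.00826446 = 0.0368733
P(Class 2 | x₁,x₂) = 0.00961247 / 0.0368733 ≈ 0.2607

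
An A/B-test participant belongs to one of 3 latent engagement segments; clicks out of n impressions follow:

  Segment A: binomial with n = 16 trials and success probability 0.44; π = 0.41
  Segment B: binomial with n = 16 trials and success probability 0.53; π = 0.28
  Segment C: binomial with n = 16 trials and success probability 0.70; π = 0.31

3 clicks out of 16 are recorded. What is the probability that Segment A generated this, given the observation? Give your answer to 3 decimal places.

0.890

Apply Bayes' rule: the posterior for each component is proportional to its prior times its likelihood at x.
Component likelihoods at x = 3 clicks out of 16:
  p_A = C(16,3)·0.44^3·0.56^13 = 560·0.085184·0.000532653 = 0.0254092
  p_B = C(16,3)·0.53^3·0.47^13 = 560·0.148877·5.461e-05 = 0.0045529
  p_C = C(16,3)·0.70^3·0.30^13 = 560·0.343·1.59432e-07 = 3.06238e-05
Unnormalised posteriors:
  w_A·p_A = 0.41 × 0.0254092 = 0.0104178
  w_B·p_B = 0.28 × 0.0045529 = 0.00127481
  w_C·p_C = 0.31 × 3.06238e-05 = 9.49336e-06
Denominator: 0.0104178 + 0.00127481 + 9.49336e-06 = 0.0117021
P(Segment A | 3 clicks out of 16) ≈ 0.890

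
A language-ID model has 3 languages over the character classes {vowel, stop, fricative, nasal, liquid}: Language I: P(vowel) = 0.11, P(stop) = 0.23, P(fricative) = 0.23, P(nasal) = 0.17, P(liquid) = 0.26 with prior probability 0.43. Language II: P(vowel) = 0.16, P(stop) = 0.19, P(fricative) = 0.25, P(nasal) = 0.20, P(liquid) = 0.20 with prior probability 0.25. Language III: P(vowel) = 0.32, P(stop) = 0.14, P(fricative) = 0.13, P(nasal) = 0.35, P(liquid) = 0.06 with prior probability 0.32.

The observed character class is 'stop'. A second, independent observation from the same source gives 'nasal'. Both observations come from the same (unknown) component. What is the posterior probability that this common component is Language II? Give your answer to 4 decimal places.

0.2262

By Bayes' theorem, P(k | x) = P(Z=k) f_k(x) / Σ_j P(Z=j) f_j(x).
Since both observations come from the same component, the likelihood for component k is f_k(x₁)·f_k(x₂).
  p_I = [P(stop | comp) = 0.23] × [0.17] = 0.0391
  p_II = [P(stop | comp) = 0.19] × [0.2] = 0.038
  p_III = [P(stop | comp) = 0.14] × [0.35] = 0.049
Multiply by the mixture weights:
  P(Z=I)·p_I = 0.43 × 0.0391 = 0.016813
  P(Z=II)·p_II = 0.25 × 0.038 = 0.0095
  P(Z=III)·p_III = 0.32 × 0.049 = 0.01568
Denominator: 0.016813 + 0.0095 + 0.01568 = 0.041993
So the posterior for Language II is 0.0095 / 0.041993 ≈ 0.2262.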